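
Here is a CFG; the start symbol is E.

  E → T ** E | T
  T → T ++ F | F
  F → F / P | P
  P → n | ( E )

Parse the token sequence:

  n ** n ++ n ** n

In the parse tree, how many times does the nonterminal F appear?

[E [T [F [P n]]] ** [E [T [T [F [P n]]] ++ [F [P n]]] ** [E [T [F [P n]]]]]]

4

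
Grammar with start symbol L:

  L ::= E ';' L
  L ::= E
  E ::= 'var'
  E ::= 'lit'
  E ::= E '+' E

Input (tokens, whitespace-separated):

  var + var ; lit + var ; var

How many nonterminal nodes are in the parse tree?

[L [E [E var] + [E var]] ; [L [E [E lit] + [E var]] ; [L [E var]]]]

10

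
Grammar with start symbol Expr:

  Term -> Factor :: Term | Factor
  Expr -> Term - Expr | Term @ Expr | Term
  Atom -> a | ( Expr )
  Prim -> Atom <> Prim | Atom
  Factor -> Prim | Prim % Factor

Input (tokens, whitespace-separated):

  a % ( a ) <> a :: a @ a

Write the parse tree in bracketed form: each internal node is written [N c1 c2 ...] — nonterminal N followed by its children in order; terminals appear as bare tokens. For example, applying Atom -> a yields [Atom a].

[Expr [Term [Factor [Prim [Atom a]] % [Factor [Prim [Atom ( [Expr [Term [Factor [Prim [Atom a]]]]] )] <> [Prim [Atom a]]]]] :: [Term [Factor [Prim [Atom a]]]]] @ [Expr [Term [Factor [Prim [Atom a]]]]]]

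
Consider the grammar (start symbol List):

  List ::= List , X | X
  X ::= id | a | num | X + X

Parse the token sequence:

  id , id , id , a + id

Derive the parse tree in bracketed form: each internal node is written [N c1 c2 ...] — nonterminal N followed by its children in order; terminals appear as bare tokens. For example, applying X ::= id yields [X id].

[List [List [List [List [X id]] , [X id]] , [X id]] , [X [X a] + [X id]]]

List
List , X
List , X , X
List , X , X , X
X , X , X , X
id , X , X , X
id , id , X , X
id , id , id , X
id , id , id , X + X
id , id , id , a + X
id , id , id , a + id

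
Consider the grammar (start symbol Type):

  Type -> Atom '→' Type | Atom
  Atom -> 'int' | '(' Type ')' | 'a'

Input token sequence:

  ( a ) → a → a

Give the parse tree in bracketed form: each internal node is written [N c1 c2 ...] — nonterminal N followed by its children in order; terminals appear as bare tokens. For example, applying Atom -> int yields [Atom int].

Type
Atom → Type
( Type ) → Type
( Atom ) → Type
( a ) → Type
( a ) → Atom → Type
( a ) → a → Type
( a ) → a → Atom
( a ) → a → a

[Type [Atom ( [Type [Atom a]] )] → [Type [Atom a] → [Type [Atom a]]]]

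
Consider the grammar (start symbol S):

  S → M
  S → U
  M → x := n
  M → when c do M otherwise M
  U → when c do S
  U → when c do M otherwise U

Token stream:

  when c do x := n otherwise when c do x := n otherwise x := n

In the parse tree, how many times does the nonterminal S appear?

[S [M when c do [M x := n] otherwise [M when c do [M x := n] otherwise [M x := n]]]]

1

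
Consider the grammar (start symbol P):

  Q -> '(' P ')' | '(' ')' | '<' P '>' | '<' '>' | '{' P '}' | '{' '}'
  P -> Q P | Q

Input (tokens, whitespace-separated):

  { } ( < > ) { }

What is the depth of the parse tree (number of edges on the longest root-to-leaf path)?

5

[P [Q { }] [P [Q ( [P [Q < >]] )] [P [Q { }]]]]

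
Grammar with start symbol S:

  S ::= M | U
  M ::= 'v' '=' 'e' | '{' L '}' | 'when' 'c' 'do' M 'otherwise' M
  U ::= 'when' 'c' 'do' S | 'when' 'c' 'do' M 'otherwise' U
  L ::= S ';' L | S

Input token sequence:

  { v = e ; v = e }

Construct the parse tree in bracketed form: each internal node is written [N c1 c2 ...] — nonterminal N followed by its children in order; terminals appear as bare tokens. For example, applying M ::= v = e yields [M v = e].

[S [M { [L [S [M v = e]] ; [L [S [M v = e]]]] }]]

S
M
{ L }
{ S ; L }
{ M ; L }
{ v = e ; L }
{ v = e ; S }
{ v = e ; M }
{ v = e ; v = e }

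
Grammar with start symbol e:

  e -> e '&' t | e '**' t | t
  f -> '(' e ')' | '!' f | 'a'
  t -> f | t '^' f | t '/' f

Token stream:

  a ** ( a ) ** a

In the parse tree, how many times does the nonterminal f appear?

4

[e [e [e [t [f a]]] ** [t [f ( [e [t [f a]]] )]]] ** [t [f a]]]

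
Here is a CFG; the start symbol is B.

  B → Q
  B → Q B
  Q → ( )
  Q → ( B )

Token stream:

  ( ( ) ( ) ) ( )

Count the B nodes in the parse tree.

4

[B [Q ( [B [Q ( )] [B [Q ( )]]] )] [B [Q ( )]]]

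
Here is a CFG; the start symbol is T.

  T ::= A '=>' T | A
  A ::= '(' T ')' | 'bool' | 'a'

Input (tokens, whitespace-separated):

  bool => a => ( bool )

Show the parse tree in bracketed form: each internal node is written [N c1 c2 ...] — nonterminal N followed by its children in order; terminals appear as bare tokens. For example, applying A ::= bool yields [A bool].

[T [A bool] => [T [A a] => [T [A ( [T [A bool]] )]]]]

T
A => T
bool => T
bool => A => T
bool => a => T
bool => a => A
bool => a => ( T )
bool => a => ( A )
bool => a => ( bool )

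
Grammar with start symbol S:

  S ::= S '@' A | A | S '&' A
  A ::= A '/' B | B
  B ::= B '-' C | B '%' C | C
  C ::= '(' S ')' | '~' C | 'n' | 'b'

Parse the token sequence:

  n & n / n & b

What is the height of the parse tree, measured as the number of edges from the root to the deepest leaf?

[S [S [S [A [B [C n]]]] & [A [A [B [C n]]] / [B [C n]]]] & [A [B [C b]]]]

6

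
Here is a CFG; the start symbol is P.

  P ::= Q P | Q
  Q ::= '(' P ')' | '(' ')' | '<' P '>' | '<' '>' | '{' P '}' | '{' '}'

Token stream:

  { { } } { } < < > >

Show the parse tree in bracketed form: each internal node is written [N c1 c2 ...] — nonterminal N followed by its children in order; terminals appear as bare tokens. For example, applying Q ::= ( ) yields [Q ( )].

[P [Q { [P [Q { }]] }] [P [Q { }] [P [Q < [P [Q < >]] >]]]]

P
Q P
{ P } P
{ Q } P
{ { } } P
{ { } } Q P
{ { } } { } P
{ { } } { } Q
{ { } } { } < P >
{ { } } { } < Q >
{ { } } { } < < > >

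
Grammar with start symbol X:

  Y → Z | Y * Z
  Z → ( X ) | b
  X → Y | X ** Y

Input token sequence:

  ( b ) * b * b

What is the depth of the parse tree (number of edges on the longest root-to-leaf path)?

[X [Y [Y [Y [Z ( [X [Y [Z b]]] )]] * [Z b]] * [Z b]]]

8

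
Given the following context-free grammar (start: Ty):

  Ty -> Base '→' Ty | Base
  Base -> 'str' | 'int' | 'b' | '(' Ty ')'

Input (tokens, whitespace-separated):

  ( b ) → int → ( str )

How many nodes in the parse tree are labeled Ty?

5

[Ty [Base ( [Ty [Base b]] )] → [Ty [Base int] → [Ty [Base ( [Ty [Base str]] )]]]]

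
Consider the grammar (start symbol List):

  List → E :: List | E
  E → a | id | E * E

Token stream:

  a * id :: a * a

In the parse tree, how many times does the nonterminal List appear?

[List [E [E a] * [E id]] :: [List [E [E a] * [E a]]]]

2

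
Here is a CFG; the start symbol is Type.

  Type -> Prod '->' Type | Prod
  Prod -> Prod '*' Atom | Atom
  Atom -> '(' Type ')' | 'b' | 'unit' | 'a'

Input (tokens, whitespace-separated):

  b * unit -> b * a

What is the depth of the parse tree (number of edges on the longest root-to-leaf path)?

5

[Type [Prod [Prod [Atom b]] * [Atom unit]] -> [Type [Prod [Prod [Atom b]] * [Atom a]]]]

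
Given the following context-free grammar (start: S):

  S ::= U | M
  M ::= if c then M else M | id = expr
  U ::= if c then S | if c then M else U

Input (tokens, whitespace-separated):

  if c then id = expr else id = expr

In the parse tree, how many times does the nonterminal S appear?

[S [M if c then [M id = expr] else [M id = expr]]]

1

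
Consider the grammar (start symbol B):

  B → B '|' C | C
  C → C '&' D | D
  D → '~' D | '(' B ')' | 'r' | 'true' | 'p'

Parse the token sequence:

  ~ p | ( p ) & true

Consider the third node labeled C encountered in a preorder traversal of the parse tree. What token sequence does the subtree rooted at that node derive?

( p )

[B [B [C [D ~ [D p]]]] | [C [C [D ( [B [C [D p]]] )]] & [D true]]]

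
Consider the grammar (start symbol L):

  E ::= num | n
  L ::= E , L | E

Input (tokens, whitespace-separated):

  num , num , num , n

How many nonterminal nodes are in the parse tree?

[L [E num] , [L [E num] , [L [E num] , [L [E n]]]]]

8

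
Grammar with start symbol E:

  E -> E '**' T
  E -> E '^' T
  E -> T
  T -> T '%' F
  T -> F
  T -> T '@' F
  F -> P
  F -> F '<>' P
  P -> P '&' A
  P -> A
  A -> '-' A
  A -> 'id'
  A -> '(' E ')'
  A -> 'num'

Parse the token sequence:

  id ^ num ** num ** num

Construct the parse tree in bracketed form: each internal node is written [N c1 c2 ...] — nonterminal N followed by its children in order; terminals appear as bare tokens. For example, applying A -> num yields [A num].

E
E ** T
E ** T ** T
E ^ T ** T ** T
T ^ T ** T ** T
F ^ T ** T ** T
P ^ T ** T ** T
A ^ T ** T ** T
id ^ T ** T ** T
id ^ F ** T ** T
id ^ P ** T ** T
id ^ A ** T ** T
id ^ num ** T ** T
id ^ num ** F ** T
id ^ num ** P ** T
id ^ num ** A ** T
id ^ num ** num ** T
id ^ num ** num ** F
id ^ num ** num ** P
id ^ num ** num ** A
id ^ num ** num ** num

[E [E [E [E [T [F [P [A id]]]]] ^ [T [F [P [A num]]]]] ** [T [F [P [A num]]]]] ** [T [F [P [A num]]]]]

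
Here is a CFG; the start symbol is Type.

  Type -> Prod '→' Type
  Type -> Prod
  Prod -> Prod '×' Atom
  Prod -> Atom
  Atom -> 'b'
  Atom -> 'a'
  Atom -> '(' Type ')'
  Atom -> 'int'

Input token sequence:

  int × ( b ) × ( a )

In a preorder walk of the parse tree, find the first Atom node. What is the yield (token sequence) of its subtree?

int

[Type [Prod [Prod [Prod [Atom int]] × [Atom ( [Type [Prod [Atom b]]] )]] × [Atom ( [Type [Prod [Atom a]]] )]]]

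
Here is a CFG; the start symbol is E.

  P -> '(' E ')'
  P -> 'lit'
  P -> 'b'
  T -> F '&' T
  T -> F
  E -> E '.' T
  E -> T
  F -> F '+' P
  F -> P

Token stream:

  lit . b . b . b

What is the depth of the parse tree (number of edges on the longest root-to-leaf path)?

[E [E [E [E [T [F [P lit]]]] . [T [F [P b]]]] . [T [F [P b]]]] . [T [F [P b]]]]

7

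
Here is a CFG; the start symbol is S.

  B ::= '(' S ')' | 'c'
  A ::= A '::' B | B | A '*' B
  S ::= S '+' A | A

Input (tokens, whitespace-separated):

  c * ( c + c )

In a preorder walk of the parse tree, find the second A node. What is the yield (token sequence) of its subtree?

[S [A [A [B c]] * [B ( [S [S [A [B c]]] + [A [B c]]] )]]]

c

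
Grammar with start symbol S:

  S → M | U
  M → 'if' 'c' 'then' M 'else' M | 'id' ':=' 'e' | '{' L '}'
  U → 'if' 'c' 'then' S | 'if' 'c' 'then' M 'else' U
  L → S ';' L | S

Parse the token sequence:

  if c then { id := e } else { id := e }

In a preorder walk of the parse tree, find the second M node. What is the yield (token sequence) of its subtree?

{ id := e }

[S [M if c then [M { [L [S [M id := e]]] }] else [M { [L [S [M id := e]]] }]]]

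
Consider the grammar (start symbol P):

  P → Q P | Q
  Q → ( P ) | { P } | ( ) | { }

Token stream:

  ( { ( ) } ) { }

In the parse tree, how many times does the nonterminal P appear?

4

[P [Q ( [P [Q { [P [Q ( )]] }]] )] [P [Q { }]]]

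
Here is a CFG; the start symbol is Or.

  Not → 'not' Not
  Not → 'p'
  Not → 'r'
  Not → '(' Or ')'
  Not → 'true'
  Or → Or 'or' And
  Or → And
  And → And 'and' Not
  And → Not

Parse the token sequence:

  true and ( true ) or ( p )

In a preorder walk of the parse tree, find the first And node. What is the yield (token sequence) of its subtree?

[Or [Or [And [And [Not true]] and [Not ( [Or [And [Not true]]] )]]] or [And [Not ( [Or [And [Not p]]] )]]]

true and ( true )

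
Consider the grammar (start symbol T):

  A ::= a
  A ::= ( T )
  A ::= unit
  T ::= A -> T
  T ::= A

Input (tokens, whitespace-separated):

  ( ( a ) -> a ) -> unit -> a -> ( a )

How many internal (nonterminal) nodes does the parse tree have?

[T [A ( [T [A ( [T [A a]] )] -> [T [A a]]] )] -> [T [A unit] -> [T [A a] -> [T [A ( [T [A a]] )]]]]]

16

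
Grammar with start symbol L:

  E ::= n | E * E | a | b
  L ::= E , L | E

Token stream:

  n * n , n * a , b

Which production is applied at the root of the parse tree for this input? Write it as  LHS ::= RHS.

L ::= E , L

[L [E [E n] * [E n]] , [L [E [E n] * [E a]] , [L [E b]]]]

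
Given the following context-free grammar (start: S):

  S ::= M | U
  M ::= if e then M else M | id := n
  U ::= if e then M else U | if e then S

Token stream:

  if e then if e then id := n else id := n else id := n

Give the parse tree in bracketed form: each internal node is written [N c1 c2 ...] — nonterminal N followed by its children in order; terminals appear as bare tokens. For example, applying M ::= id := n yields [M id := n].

[S [M if e then [M if e then [M id := n] else [M id := n]] else [M id := n]]]

S
M
if e then M else M
if e then if e then M else M else M
if e then if e then id := n else M else M
if e then if e then id := n else id := n else M
if e then if e then id := n else id := n else id := n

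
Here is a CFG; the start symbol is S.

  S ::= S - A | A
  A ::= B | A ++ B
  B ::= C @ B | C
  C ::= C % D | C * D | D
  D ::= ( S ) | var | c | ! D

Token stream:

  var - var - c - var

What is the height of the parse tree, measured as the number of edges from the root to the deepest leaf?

8

[S [S [S [S [A [B [C [D var]]]]] - [A [B [C [D var]]]]] - [A [B [C [D c]]]]] - [A [B [C [D var]]]]]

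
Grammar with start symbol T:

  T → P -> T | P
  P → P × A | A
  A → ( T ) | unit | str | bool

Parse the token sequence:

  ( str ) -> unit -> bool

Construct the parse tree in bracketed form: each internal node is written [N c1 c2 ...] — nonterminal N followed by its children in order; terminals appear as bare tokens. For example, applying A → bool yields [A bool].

[T [P [A ( [T [P [A str]]] )]] -> [T [P [A unit]] -> [T [P [A bool]]]]]

T
P -> T
A -> T
( T ) -> T
( P ) -> T
( A ) -> T
( str ) -> T
( str ) -> P -> T
( str ) -> A -> T
( str ) -> unit -> T
( str ) -> unit -> P
( str ) -> unit -> A
( str ) -> unit -> bool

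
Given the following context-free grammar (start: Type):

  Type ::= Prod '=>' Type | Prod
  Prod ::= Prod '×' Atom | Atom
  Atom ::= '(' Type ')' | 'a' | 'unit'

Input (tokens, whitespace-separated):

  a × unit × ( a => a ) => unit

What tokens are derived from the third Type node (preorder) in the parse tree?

a

[Type [Prod [Prod [Prod [Atom a]] × [Atom unit]] × [Atom ( [Type [Prod [Atom a]] => [Type [Prod [Atom a]]]] )]] => [Type [Prod [Atom unit]]]]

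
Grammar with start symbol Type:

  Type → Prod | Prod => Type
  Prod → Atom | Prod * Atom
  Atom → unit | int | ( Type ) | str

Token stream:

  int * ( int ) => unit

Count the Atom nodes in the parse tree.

[Type [Prod [Prod [Atom int]] * [Atom ( [Type [Prod [Atom int]]] )]] => [Type [Prod [Atom unit]]]]

4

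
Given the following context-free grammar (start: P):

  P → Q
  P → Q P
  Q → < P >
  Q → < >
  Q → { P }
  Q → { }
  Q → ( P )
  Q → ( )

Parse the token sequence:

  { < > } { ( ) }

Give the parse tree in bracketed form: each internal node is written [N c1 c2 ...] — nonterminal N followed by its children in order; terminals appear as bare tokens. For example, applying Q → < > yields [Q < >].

P
Q P
{ P } P
{ Q } P
{ < > } P
{ < > } Q
{ < > } { P }
{ < > } { Q }
{ < > } { ( ) }

[P [Q { [P [Q < >]] }] [P [Q { [P [Q ( )]] }]]]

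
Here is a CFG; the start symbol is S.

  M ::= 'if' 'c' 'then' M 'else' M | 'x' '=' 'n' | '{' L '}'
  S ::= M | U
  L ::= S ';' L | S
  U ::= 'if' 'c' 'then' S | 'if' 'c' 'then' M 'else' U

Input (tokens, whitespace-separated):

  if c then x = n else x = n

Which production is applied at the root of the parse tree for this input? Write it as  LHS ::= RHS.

S ::= M

[S [M if c then [M x = n] else [M x = n]]]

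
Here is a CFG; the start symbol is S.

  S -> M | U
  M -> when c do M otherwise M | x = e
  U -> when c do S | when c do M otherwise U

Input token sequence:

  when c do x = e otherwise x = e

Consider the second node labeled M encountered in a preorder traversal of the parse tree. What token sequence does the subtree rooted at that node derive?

x = e

[S [M when c do [M x = e] otherwise [M x = e]]]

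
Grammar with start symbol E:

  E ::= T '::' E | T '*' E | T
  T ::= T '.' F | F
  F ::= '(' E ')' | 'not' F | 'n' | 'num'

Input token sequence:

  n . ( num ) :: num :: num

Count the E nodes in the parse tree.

4

[E [T [T [F n]] . [F ( [E [T [F num]]] )]] :: [E [T [F num]] :: [E [T [F num]]]]]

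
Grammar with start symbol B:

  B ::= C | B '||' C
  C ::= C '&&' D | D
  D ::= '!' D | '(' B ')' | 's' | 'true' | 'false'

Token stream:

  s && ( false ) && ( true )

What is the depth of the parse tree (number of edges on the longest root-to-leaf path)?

7

[B [C [C [C [D s]] && [D ( [B [C [D false]]] )]] && [D ( [B [C [D true]]] )]]]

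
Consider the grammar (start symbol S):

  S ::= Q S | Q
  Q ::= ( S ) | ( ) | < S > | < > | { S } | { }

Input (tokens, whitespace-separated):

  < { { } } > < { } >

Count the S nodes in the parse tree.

5

[S [Q < [S [Q { [S [Q { }]] }]] >] [S [Q < [S [Q { }]] >]]]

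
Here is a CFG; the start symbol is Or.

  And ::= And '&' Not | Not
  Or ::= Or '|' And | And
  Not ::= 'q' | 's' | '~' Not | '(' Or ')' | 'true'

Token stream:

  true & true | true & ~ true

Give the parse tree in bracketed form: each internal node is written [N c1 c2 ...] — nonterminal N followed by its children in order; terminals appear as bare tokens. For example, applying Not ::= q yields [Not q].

Or
Or | And
And | And
And & Not | And
Not & Not | And
true & Not | And
true & true | And
true & true | And & Not
true & true | Not & Not
true & true | true & Not
true & true | true & ~ Not
true & true | true & ~ true

[Or [Or [And [And [Not true]] & [Not true]]] | [And [And [Not true]] & [Not ~ [Not true]]]]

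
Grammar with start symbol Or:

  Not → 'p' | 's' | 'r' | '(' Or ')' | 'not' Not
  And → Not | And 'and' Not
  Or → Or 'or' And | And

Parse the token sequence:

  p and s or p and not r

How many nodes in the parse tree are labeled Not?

5

[Or [Or [And [And [Not p]] and [Not s]]] or [And [And [Not p]] and [Not not [Not r]]]]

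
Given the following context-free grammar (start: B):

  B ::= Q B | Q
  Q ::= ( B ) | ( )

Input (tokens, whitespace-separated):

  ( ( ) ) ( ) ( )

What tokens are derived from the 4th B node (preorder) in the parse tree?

[B [Q ( [B [Q ( )]] )] [B [Q ( )] [B [Q ( )]]]]

( )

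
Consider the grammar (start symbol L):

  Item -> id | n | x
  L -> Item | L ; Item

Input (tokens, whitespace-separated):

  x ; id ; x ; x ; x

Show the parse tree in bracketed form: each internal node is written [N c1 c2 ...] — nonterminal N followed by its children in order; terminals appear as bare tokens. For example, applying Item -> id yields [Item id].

[L [L [L [L [L [Item x]] ; [Item id]] ; [Item x]] ; [Item x]] ; [Item x]]

L
L ; Item
L ; Item ; Item
L ; Item ; Item ; Item
L ; Item ; Item ; Item ; Item
Item ; Item ; Item ; Item ; Item
x ; Item ; Item ; Item ; Item
x ; id ; Item ; Item ; Item
x ; id ; x ; Item ; Item
x ; id ; x ; x ; Item
x ; id ; x ; x ; x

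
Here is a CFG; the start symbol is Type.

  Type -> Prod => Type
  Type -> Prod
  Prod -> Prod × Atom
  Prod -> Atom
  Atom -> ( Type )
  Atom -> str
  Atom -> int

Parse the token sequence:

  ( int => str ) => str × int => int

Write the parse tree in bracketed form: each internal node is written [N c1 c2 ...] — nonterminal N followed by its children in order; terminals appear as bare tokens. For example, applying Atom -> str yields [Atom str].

[Type [Prod [Atom ( [Type [Prod [Atom int]] => [Type [Prod [Atom str]]]] )]] => [Type [Prod [Prod [Atom str]] × [Atom int]] => [Type [Prod [Atom int]]]]]

Type
Prod => Type
Atom => Type
( Type ) => Type
( Prod => Type ) => Type
( Atom => Type ) => Type
( int => Type ) => Type
( int => Prod ) => Type
( int => Atom ) => Type
( int => str ) => Type
( int => str ) => Prod => Type
( int => str ) => Prod × Atom => Type
( int => str ) => Atom × Atom => Type
( int => str ) => str × Atom => Type
( int => str ) => str × int => Type
( int => str ) => str × int => Prod
( int => str ) => str × int => Atom
( int => str ) => str × int => int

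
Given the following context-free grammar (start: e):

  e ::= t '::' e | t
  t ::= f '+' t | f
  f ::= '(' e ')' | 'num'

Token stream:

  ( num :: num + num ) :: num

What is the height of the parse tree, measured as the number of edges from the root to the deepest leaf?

8

[e [t [f ( [e [t [f num]] :: [e [t [f num] + [t [f num]]]]] )]] :: [e [t [f num]]]]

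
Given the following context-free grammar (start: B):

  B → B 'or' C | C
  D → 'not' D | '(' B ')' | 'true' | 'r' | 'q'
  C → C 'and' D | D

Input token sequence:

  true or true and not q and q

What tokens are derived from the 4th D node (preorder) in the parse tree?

q

[B [B [C [D true]]] or [C [C [C [D true]] and [D not [D q]]] and [D q]]]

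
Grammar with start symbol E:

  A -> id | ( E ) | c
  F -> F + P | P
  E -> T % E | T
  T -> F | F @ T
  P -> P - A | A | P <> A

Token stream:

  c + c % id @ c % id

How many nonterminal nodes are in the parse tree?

[E [T [F [F [P [A c]]] + [P [A c]]]] % [E [T [F [P [A id]]] @ [T [F [P [A c]]]]] % [E [T [F [P [A id]]]]]]]

22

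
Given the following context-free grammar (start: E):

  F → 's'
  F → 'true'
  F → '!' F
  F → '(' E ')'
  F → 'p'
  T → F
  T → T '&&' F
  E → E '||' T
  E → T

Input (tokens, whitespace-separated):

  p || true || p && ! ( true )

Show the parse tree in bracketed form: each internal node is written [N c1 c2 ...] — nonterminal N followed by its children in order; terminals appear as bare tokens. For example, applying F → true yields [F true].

[E [E [E [T [F p]]] || [T [F true]]] || [T [T [F p]] && [F ! [F ( [E [T [F true]]] )]]]]

E
E || T
E || T || T
T || T || T
F || T || T
p || T || T
p || F || T
p || true || T
p || true || T && F
p || true || F && F
p || true || p && F
p || true || p && ! F
p || true || p && ! ( E )
p || true || p && ! ( T )
p || true || p && ! ( F )
p || true || p && ! ( true )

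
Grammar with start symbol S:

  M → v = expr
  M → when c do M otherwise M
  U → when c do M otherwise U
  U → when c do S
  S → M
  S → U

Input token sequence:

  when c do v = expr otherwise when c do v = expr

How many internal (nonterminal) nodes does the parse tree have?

[S [U when c do [M v = expr] otherwise [U when c do [S [M v = expr]]]]]

6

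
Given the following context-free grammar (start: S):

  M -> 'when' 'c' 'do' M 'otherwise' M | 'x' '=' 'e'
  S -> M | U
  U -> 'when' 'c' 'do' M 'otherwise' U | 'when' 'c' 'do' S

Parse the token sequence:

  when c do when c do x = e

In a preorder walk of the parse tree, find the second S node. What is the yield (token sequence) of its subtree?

[S [U when c do [S [U when c do [S [M x = e]]]]]]

when c do x = e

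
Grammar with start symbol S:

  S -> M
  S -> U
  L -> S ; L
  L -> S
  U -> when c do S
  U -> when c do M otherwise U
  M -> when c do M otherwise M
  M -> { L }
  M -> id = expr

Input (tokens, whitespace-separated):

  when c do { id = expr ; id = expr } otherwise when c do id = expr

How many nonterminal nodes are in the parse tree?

12

[S [U when c do [M { [L [S [M id = expr]] ; [L [S [M id = expr]]]] }] otherwise [U when c do [S [M id = expr]]]]]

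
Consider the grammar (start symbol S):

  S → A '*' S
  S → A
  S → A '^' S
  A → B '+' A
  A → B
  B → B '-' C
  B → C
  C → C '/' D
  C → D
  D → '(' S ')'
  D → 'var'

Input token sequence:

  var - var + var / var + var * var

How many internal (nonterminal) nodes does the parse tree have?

[S [A [B [B [C [D var]]] - [C [D var]]] + [A [B [C [C [D var]] / [D var]]] + [A [B [C [D var]]]]]] * [S [A [B [C [D var]]]]]]

23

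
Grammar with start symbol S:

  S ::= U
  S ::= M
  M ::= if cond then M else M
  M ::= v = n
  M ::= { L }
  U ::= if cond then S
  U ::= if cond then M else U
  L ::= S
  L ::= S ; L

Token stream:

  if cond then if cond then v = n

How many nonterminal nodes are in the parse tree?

[S [U if cond then [S [U if cond then [S [M v = n]]]]]]

6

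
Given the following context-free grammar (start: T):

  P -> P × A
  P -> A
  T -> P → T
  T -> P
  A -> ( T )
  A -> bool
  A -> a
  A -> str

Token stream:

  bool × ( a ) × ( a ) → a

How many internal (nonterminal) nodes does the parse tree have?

[T [P [P [P [A bool]] × [A ( [T [P [A a]]] )]] × [A ( [T [P [A a]]] )]] → [T [P [A a]]]]

16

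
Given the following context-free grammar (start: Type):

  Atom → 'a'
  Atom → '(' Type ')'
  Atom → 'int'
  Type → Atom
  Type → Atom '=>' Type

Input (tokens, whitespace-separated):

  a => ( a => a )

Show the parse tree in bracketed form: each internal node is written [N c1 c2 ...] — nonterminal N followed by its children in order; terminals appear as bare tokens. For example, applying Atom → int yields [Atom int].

[Type [Atom a] => [Type [Atom ( [Type [Atom a] => [Type [Atom a]]] )]]]

Type
Atom => Type
a => Type
a => Atom
a => ( Type )
a => ( Atom => Type )
a => ( a => Type )
a => ( a => Atom )
a => ( a => a )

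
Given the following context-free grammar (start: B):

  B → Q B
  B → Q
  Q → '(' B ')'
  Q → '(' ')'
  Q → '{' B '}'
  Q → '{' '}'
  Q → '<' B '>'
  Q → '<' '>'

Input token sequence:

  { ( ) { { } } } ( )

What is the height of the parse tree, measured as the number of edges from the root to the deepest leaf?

7

[B [Q { [B [Q ( )] [B [Q { [B [Q { }]] }]]] }] [B [Q ( )]]]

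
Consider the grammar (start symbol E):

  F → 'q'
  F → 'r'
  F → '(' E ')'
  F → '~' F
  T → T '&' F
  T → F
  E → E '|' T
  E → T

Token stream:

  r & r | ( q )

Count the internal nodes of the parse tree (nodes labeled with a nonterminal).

11

[E [E [T [T [F r]] & [F r]]] | [T [F ( [E [T [F q]]] )]]]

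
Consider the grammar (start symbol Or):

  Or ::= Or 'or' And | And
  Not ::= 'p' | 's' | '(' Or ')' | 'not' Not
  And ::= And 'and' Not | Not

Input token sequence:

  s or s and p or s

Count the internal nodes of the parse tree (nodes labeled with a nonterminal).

[Or [Or [Or [And [Not s]]] or [And [And [Not s]] and [Not p]]] or [And [Not s]]]

11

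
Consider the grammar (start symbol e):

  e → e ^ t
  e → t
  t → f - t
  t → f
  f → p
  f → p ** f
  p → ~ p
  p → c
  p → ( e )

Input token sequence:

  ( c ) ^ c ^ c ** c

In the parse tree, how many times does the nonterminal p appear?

5

[e [e [e [t [f [p ( [e [t [f [p c]]]] )]]]] ^ [t [f [p c]]]] ^ [t [f [p c] ** [f [p c]]]]]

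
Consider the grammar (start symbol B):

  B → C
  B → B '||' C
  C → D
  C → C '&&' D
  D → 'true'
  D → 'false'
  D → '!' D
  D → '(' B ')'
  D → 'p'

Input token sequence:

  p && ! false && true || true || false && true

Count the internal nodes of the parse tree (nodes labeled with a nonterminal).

[B [B [B [C [C [C [D p]] && [D ! [D false]]] && [D true]]] || [C [D true]]] || [C [C [D false]] && [D true]]]

16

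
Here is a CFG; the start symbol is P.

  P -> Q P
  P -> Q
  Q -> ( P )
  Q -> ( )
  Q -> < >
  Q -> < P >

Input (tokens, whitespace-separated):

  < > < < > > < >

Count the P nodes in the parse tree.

4

[P [Q < >] [P [Q < [P [Q < >]] >] [P [Q < >]]]]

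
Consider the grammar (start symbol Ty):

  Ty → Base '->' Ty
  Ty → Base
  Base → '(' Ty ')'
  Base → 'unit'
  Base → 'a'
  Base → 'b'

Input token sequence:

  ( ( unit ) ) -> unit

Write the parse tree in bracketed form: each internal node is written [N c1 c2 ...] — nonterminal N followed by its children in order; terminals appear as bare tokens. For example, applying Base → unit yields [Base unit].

Ty
Base -> Ty
( Ty ) -> Ty
( Base ) -> Ty
( ( Ty ) ) -> Ty
( ( Base ) ) -> Ty
( ( unit ) ) -> Ty
( ( unit ) ) -> Base
( ( unit ) ) -> unit

[Ty [Base ( [Ty [Base ( [Ty [Base unit]] )]] )] -> [Ty [Base unit]]]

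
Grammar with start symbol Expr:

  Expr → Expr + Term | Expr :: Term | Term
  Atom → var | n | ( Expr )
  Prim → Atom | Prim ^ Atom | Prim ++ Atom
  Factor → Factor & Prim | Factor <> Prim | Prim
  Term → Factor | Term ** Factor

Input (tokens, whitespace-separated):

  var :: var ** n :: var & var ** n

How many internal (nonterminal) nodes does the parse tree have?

26

[Expr [Expr [Expr [Term [Factor [Prim [Atom var]]]]] :: [Term [Term [Factor [Prim [Atom var]]]] ** [Factor [Prim [Atom n]]]]] :: [Term [Term [Factor [Factor [Prim [Atom var]]] & [Prim [Atom var]]]] ** [Factor [Prim [Atom n]]]]]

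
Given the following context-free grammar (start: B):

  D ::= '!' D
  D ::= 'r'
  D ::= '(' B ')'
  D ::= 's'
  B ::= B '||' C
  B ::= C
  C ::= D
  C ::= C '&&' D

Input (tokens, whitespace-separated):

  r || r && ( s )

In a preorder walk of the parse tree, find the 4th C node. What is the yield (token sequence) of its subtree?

s

[B [B [C [D r]]] || [C [C [D r]] && [D ( [B [C [D s]]] )]]]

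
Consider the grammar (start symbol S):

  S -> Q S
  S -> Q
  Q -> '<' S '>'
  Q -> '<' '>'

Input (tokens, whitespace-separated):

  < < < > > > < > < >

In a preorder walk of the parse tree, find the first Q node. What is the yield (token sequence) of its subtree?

< < < > > >

[S [Q < [S [Q < [S [Q < >]] >]] >] [S [Q < >] [S [Q < >]]]]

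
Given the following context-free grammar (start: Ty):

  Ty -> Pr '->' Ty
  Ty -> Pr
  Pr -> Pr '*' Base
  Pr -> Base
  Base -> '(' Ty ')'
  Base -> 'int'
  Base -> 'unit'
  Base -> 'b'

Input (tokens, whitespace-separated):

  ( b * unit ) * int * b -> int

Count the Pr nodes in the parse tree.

[Ty [Pr [Pr [Pr [Base ( [Ty [Pr [Pr [Base b]] * [Base unit]]] )]] * [Base int]] * [Base b]] -> [Ty [Pr [Base int]]]]

6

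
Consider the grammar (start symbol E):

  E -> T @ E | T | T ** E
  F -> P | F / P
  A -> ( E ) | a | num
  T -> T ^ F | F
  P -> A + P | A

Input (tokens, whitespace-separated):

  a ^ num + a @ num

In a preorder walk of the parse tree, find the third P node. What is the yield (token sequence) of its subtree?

a

[E [T [T [F [P [A a]]]] ^ [F [P [A num] + [P [A a]]]]] @ [E [T [F [P [A num]]]]]]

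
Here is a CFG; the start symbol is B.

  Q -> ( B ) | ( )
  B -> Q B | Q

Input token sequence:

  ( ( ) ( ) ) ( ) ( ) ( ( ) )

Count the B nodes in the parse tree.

7

[B [Q ( [B [Q ( )] [B [Q ( )]]] )] [B [Q ( )] [B [Q ( )] [B [Q ( [B [Q ( )]] )]]]]]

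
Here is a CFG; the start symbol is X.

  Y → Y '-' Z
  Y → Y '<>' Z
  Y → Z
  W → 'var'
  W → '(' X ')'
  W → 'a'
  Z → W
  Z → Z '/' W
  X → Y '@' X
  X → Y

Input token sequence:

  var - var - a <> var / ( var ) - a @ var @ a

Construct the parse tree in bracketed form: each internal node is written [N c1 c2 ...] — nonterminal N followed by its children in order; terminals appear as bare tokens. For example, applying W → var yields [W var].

[X [Y [Y [Y [Y [Y [Z [W var]]] - [Z [W var]]] - [Z [W a]]] <> [Z [Z [W var]] / [W ( [X [Y [Z [W var]]]] )]]] - [Z [W a]]] @ [X [Y [Z [W var]]] @ [X [Y [Z [W a]]]]]]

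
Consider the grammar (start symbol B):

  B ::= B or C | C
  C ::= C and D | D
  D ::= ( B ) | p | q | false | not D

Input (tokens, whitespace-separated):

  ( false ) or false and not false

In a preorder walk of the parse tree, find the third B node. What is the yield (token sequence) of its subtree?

[B [B [C [D ( [B [C [D false]]] )]]] or [C [C [D false]] and [D not [D false]]]]

false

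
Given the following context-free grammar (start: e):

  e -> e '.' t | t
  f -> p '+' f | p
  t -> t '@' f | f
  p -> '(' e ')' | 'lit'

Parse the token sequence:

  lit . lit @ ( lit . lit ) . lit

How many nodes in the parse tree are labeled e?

5

[e [e [e [t [f [p lit]]]] . [t [t [f [p lit]]] @ [f [p ( [e [e [t [f [p lit]]]] . [t [f [p lit]]]] )]]]] . [t [f [p lit]]]]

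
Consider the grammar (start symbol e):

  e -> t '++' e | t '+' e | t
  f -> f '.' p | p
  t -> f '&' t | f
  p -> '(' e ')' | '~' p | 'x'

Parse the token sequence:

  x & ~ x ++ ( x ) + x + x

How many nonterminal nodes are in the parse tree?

[e [t [f [p x]] & [t [f [p ~ [p x]]]]] ++ [e [t [f [p ( [e [t [f [p x]]]] )]]] + [e [t [f [p x]]] + [e [t [f [p x]]]]]]]

24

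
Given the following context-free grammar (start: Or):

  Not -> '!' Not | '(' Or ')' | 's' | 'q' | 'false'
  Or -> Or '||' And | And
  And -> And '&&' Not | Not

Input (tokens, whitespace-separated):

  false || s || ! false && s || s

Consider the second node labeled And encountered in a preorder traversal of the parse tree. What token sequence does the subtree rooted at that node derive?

[Or [Or [Or [Or [And [Not false]]] || [And [Not s]]] || [And [And [Not ! [Not false]]] && [Not s]]] || [And [Not s]]]

s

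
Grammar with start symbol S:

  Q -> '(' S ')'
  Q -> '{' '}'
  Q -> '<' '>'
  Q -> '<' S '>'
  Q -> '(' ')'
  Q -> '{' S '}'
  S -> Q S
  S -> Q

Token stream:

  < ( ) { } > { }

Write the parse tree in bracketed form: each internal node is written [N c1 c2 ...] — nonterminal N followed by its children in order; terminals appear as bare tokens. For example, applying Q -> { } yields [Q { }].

[S [Q < [S [Q ( )] [S [Q { }]]] >] [S [Q { }]]]

S
Q S
< S > S
< Q S > S
< ( ) S > S
< ( ) Q > S
< ( ) { } > S
< ( ) { } > Q
< ( ) { } > { }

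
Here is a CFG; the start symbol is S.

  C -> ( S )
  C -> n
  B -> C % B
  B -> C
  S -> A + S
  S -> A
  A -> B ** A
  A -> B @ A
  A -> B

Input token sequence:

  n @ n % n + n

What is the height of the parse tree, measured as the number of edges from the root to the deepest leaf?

[S [A [B [C n]] @ [A [B [C n] % [B [C n]]]]] + [S [A [B [C n]]]]]

6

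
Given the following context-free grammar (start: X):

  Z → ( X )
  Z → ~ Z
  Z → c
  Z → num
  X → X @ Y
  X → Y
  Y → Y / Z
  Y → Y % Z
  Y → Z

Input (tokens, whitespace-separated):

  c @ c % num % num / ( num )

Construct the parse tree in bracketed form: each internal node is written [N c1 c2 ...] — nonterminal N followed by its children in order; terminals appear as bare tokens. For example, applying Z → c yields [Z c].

X
X @ Y
Y @ Y
Z @ Y
c @ Y
c @ Y / Z
c @ Y % Z / Z
c @ Y % Z % Z / Z
c @ Z % Z % Z / Z
c @ c % Z % Z / Z
c @ c % num % Z / Z
c @ c % num % num / Z
c @ c % num % num / ( X )
c @ c % num % num / ( Y )
c @ c % num % num / ( Z )
c @ c % num % num / ( num )

[X [X [Y [Z c]]] @ [Y [Y [Y [Y [Z c]] % [Z num]] % [Z num]] / [Z ( [X [Y [Z num]]] )]]]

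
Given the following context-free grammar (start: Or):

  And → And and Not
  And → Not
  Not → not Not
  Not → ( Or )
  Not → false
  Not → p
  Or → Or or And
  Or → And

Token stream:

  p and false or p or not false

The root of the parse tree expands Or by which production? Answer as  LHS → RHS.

[Or [Or [Or [And [And [Not p]] and [Not false]]] or [And [Not p]]] or [And [Not not [Not false]]]]

Or → Or or And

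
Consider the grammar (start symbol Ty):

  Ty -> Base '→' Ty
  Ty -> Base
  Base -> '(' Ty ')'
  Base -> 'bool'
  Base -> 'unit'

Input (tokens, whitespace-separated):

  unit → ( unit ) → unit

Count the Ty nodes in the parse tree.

4

[Ty [Base unit] → [Ty [Base ( [Ty [Base unit]] )] → [Ty [Base unit]]]]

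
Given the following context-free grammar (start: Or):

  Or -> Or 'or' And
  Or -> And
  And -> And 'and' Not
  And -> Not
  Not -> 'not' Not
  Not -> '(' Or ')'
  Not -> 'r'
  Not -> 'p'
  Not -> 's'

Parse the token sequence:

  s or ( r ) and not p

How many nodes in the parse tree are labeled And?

[Or [Or [And [Not s]]] or [And [And [Not ( [Or [And [Not r]]] )]] and [Not not [Not p]]]]

4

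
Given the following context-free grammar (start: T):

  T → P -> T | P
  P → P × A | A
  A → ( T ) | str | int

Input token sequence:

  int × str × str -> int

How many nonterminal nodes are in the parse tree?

10

[T [P [P [P [A int]] × [A str]] × [A str]] -> [T [P [A int]]]]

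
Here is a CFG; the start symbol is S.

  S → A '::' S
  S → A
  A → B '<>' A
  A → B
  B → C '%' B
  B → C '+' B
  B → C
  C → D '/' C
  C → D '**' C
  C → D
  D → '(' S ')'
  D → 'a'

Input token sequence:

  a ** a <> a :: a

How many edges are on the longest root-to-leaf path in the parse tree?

[S [A [B [C [D a] ** [C [D a]]]] <> [A [B [C [D a]]]]] :: [S [A [B [C [D a]]]]]]

6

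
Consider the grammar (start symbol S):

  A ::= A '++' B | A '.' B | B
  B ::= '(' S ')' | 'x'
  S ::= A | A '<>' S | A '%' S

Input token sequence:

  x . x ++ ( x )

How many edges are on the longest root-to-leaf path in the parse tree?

[S [A [A [A [B x]] . [B x]] ++ [B ( [S [A [B x]]] )]]]

6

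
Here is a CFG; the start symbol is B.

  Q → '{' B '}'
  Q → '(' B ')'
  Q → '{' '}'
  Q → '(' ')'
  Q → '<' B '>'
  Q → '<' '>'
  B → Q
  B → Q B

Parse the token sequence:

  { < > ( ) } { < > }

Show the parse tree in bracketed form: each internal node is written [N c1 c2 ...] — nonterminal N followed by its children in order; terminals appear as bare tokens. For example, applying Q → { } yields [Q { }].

B
Q B
{ B } B
{ Q B } B
{ < > B } B
{ < > Q } B
{ < > ( ) } B
{ < > ( ) } Q
{ < > ( ) } { B }
{ < > ( ) } { Q }
{ < > ( ) } { < > }

[B [Q { [B [Q < >] [B [Q ( )]]] }] [B [Q { [B [Q < >]] }]]]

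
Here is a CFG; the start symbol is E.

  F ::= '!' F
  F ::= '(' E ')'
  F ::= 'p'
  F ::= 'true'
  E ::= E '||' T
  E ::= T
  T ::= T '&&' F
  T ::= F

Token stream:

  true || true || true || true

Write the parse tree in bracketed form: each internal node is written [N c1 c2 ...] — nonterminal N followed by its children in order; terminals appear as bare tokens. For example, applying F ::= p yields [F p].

[E [E [E [E [T [F true]]] || [T [F true]]] || [T [F true]]] || [T [F true]]]

E
E || T
E || T || T
E || T || T || T
T || T || T || T
F || T || T || T
true || T || T || T
true || F || T || T
true || true || T || T
true || true || F || T
true || true || true || T
true || true || true || F
true || true || true || true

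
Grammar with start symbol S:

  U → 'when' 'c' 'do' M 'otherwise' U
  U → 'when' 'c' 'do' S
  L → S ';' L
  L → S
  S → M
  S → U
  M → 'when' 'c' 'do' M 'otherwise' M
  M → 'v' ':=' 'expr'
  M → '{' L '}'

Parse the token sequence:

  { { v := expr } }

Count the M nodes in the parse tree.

3

[S [M { [L [S [M { [L [S [M v := expr]]] }]]] }]]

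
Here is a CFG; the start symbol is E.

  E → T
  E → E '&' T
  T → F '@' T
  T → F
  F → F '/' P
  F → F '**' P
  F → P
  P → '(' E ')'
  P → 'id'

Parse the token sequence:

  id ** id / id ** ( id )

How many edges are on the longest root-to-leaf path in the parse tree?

8

[E [T [F [F [F [F [P id]] ** [P id]] / [P id]] ** [P ( [E [T [F [P id]]]] )]]]]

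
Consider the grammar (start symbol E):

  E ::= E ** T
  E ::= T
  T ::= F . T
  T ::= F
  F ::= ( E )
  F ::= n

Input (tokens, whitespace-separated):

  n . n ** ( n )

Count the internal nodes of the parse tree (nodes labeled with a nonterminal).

[E [E [T [F n] . [T [F n]]]] ** [T [F ( [E [T [F n]]] )]]]

11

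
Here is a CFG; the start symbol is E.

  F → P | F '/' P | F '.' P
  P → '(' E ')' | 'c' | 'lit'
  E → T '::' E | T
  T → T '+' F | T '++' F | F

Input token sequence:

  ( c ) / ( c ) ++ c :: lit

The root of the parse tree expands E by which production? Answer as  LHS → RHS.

[E [T [T [F [F [P ( [E [T [F [P c]]]] )]] / [P ( [E [T [F [P c]]]] )]]] ++ [F [P c]]] :: [E [T [F [P lit]]]]]

E → T '::' E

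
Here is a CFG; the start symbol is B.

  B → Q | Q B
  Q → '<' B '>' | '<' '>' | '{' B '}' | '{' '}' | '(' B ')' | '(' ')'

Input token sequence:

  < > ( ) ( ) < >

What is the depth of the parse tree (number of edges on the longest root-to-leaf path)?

5

[B [Q < >] [B [Q ( )] [B [Q ( )] [B [Q < >]]]]]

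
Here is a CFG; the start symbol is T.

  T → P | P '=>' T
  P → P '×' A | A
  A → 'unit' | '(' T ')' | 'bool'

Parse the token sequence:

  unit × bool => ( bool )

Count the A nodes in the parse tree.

4

[T [P [P [A unit]] × [A bool]] => [T [P [A ( [T [P [A bool]]] )]]]]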